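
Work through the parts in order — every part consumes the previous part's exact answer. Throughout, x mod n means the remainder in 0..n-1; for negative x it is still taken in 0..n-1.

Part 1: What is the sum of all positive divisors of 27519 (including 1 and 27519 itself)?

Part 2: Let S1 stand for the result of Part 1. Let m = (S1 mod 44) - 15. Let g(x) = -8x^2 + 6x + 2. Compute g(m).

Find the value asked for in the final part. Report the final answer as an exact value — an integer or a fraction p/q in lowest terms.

-1888

Part 1: 27519 = 3 * 9173; sigma = (1 + 3) * (1 + 9173) = 4 * 9174 = 36696; answer 36696
Part 2: S1 = 36696; m = -15; -8*(-15)^2 + 6*(-15)^1 + 2 = (-1800) + (-90) + (2) = -1888; answer -1888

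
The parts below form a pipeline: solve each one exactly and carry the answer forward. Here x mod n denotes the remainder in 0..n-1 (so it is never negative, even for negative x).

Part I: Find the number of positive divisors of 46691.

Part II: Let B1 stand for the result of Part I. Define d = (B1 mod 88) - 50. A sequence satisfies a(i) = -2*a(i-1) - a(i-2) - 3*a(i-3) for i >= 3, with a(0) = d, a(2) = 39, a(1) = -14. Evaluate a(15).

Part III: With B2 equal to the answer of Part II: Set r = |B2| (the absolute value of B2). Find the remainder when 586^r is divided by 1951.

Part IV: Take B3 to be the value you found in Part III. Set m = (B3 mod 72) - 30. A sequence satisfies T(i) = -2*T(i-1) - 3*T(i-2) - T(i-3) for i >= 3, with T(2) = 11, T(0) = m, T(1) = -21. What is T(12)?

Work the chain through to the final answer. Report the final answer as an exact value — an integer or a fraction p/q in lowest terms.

Part I: 46691 is prime, so its only divisors are 1 and 46691; count = 2; answer 2
Part II: B1 = 2; d = -48; a(3) = -2*(39) - 1*(-14) - 3*(-48) = 80; iterating: a(3)=80, a(4)=-157, a(5)=117, a(6)=-317, a(7)=988, a(8)=-2010, a(9)=3983, a(10)=-8920, a(11)=19887, a(12)=-42803, a(13)=92479, a(14)=-201816, a(15)=439562; answer 439562
Part III: B2 = 439562; r = 439562; squarings mod 1951: 586^1=586, 586^2=20, 586^4=400, 586^8=18, 586^16=324, 586^32=1573, 586^64=461, 586^128=1813, 586^256=1485, 586^512=595, 586^1024=894, 586^2048=1277, 586^4096=1644, 586^8192=601, 586^16384=266, 586^32768=520, 586^65536=1162, 586^131072=152, 586^262144=1643; 586^439562 = 586^2 * 586^8 * 586^256 * 586^1024 * 586^4096 * 586^8192 * 586^32768 * 586^131072 * 586^262144 = 1446 (mod 1951); answer 1446
Part IV: B3 = 1446; m = -24; T(3) = -2*(11) - 3*(-21) - 1*(-24) = 65; iterating: T(3)=65, T(4)=-142, T(5)=78, T(6)=205, T(7)=-502, T(8)=311, T(9)=679, T(10)=-1789, T(11)=1230, T(12)=2228; answer 2228

2228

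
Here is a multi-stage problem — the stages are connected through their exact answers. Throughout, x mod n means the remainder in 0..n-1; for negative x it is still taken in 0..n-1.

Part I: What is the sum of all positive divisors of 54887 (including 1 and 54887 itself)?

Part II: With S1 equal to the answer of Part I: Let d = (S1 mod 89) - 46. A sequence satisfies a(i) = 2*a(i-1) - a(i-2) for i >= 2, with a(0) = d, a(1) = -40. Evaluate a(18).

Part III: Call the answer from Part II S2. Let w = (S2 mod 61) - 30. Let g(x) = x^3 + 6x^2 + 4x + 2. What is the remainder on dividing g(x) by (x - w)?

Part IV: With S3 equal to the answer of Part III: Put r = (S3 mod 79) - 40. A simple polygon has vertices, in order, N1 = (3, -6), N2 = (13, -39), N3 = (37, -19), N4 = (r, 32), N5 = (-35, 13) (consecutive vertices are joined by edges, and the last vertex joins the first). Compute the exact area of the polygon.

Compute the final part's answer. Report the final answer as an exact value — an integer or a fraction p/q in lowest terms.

Part I: 54887 = 7 * 7841; sigma = (1 + 7) * (1 + 7841) = 8 * 7842 = 62736; answer 62736
Part II: S1 = 62736; d = 34; a(2) = 2*(-40) - 1*(34) = -114; iterating: a(2)=-114, a(3)=-188, a(4)=-262, a(5)=-336, a(6)=-410, a(7)=-484, a(8)=-558, a(9)=-632, a(10)=-706, a(11)=-780, a(12)=-854, a(13)=-928, a(14)=-1002, a(15)=-1076, a(16)=-1150, a(17)=-1224, a(18)=-1298; answer -1298
Part III: S2 = -1298; w = 14; remainder = value at the root: 1*(14)^3 + 6*(14)^2 + 4*(14)^1 + 2 = (2744) + (1176) + (56) + (2) = 3978; answer 3978
Part IV: S3 = 3978; r = -12; cross terms: (3*-39 - 13*-6)=-39, (13*-19 - 37*-39)=1196, (37*32 - -12*-19)=956, (-12*13 - -35*32)=964, (-35*-6 - 3*13)=171; twice the area = |3248| = 3248; area = 1624; answer 1624

1624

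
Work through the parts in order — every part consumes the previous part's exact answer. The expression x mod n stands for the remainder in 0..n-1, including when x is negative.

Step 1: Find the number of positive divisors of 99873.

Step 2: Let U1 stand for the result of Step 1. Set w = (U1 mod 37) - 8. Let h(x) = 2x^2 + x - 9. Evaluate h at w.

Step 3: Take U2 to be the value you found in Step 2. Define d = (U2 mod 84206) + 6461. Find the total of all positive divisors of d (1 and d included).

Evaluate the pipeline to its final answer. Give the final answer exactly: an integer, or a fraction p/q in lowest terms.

Step 1: 99873 = 3^6 * 137; number of divisors = (6+1) * (1+1) = 14; answer 14
Step 2: U1 = 14; w = 6; 2*(6)^2 + 1*(6)^1 - 9 = (72) + (6) + (-9) = 69; answer 69
Step 3: U2 = 69; d = 6530; 6530 = 2 * 5 * 653; sigma = (1 + 2) * (1 + 5) * (1 + 653) = 3 * 6 * 654 = 11772; answer 11772

11772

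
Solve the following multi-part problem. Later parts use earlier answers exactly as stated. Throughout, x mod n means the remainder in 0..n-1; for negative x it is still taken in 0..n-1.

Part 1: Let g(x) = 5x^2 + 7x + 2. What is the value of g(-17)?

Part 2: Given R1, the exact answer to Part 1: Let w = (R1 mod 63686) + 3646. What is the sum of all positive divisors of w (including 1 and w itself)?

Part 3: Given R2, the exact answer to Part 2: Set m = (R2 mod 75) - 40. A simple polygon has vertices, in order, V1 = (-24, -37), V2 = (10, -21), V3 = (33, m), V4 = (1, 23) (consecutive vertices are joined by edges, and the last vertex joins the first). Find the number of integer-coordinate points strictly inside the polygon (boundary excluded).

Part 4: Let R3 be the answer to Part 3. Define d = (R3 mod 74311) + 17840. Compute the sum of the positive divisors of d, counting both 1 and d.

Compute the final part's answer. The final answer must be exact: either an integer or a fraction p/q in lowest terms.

25800

Part 1: 5*(-17)^2 + 7*(-17)^1 + 2 = (1445) + (-119) + (2) = 1328; answer 1328
Part 2: R1 = 1328; w = 4974; 4974 = 2 * 3 * 829; sigma = (1 + 2) * (1 + 3) * (1 + 829) = 3 * 4 * 830 = 9960; answer 9960
Part 3: R2 = 9960; m = 20; cross terms: (-24*-21 - 10*-37)=874, (10*20 - 33*-21)=893, (33*23 - 1*20)=739, (1*-37 - -24*23)=515; twice the area = |3021| = 3021; area = 3021/2; boundary points = 2 + 1 + 1 + 5 = 9; strictly interior points = area - boundary/2 + 1 = 1507; answer 1507
Part 4: R3 = 1507; d = 19347; 19347 = 3 * 6449; sigma = (1 + 3) * (1 + 6449) = 4 * 6450 = 25800; answer 25800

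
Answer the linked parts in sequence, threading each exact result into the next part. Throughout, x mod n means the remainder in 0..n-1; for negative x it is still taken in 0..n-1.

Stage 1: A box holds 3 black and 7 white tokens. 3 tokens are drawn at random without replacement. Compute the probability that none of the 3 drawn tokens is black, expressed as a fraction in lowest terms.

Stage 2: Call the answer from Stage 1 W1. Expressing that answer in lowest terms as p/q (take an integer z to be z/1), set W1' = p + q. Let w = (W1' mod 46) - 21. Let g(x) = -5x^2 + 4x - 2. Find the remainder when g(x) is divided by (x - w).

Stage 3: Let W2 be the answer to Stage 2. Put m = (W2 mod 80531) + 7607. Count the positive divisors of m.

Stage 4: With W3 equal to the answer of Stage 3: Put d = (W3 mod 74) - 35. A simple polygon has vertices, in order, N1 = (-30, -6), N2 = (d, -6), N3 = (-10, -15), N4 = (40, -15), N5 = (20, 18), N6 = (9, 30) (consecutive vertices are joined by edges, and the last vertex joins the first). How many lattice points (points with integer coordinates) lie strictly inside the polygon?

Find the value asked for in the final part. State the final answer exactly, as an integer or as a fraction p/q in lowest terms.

Stage 1: total draws C(10,3) = 120; favorable C(7,3) = 35; P = 7/24; answer 7/24
Stage 2: W1 = 7/24; threaded value p + q = 31; w = 10; remainder = value at the root: -5*(10)^2 + 4*(10)^1 - 2 = (-500) + (40) + (-2) = -462; answer -462
Stage 3: W2 = -462; m = 87676; 87676 = 2^2 * 23 * 953; number of divisors = (2+1) * (1+1) * (1+1) = 12; answer 12
Stage 4: W3 = 12; d = -23; cross terms: (-30*-6 - -23*-6)=42, (-23*-15 - -10*-6)=285, (-10*-15 - 40*-15)=750, (40*18 - 20*-15)=1020, (20*30 - 9*18)=438, (9*-6 - -30*30)=846; twice the area = |3381| = 3381; area = 3381/2; boundary points = 7 + 1 + 50 + 1 + 1 + 3 = 63; strictly interior points = area - boundary/2 + 1 = 1660; answer 1660

1660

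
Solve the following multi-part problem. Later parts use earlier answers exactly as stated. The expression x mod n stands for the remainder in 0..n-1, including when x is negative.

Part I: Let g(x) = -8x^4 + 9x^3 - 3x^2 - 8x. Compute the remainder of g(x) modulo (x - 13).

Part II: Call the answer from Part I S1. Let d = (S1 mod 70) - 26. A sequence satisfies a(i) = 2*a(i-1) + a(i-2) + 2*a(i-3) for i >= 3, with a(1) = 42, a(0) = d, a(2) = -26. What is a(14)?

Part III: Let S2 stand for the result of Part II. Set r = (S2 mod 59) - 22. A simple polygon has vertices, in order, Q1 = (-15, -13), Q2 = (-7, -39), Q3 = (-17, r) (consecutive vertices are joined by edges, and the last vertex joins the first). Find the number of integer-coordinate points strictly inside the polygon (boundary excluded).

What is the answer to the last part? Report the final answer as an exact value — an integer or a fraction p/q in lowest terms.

Part I: remainder = value at the root: -8*(13)^4 + 9*(13)^3 - 3*(13)^2 - 8*(13)^1 = (-228488) + (19773) + (-507) + (-104) = -209326; answer -209326
Part II: S1 = -209326; d = 18; a(3) = 2*(-26) + 1*(42) + 2*(18) = 26; iterating: a(3)=26, a(4)=110, a(5)=194, a(6)=550, a(7)=1514, a(8)=3966, a(9)=10546, a(10)=28086, a(11)=74650, a(12)=198478, a(13)=527778, a(14)=1403334; answer 1403334
Part III: S2 = 1403334; r = -3; cross terms: (-15*-39 - -7*-13)=494, (-7*-3 - -17*-39)=-642, (-17*-13 - -15*-3)=176; twice the area = |28| = 28; area = 14; boundary points = 2 + 2 + 2 = 6; strictly interior points = area - boundary/2 + 1 = 12; answer 12

12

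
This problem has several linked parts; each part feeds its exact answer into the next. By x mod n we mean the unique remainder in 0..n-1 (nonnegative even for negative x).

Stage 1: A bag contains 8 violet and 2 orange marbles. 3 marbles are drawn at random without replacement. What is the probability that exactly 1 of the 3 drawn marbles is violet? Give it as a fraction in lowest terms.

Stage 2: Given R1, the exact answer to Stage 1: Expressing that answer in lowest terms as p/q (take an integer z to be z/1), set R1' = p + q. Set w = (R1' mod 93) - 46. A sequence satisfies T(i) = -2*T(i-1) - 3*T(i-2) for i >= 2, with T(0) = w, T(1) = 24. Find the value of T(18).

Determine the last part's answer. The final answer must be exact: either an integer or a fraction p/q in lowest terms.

Stage 1: total draws C(10,3) = 120; favorable C(8,1)*C(2,2) = 8; P = 1/15; answer 1/15
Stage 2: R1 = 1/15; threaded value p + q = 16; w = -30; T(2) = -2*(24) - 3*(-30) = 42; iterating: T(2)=42, T(3)=-156, T(4)=186, T(5)=96, T(6)=-750, T(7)=1212, T(8)=-174, T(9)=-3288, T(10)=7098, T(11)=-4332, T(12)=-12630, T(13)=38256, T(14)=-38622, T(15)=-37524, T(16)=190914, T(17)=-269256, T(18)=-34230; answer -34230

-34230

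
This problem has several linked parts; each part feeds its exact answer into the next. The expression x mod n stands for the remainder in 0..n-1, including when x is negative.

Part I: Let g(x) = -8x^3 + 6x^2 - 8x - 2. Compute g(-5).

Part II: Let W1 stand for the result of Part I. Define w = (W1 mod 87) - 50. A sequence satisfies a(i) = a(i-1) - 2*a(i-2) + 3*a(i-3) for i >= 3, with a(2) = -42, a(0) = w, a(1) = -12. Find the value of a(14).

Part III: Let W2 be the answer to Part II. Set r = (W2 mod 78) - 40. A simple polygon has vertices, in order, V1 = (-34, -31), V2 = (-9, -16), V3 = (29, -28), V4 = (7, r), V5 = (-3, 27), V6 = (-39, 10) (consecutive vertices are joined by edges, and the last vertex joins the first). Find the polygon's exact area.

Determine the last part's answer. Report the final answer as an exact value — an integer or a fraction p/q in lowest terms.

1665

Part I: -8*(-5)^3 + 6*(-5)^2 - 8*(-5)^1 - 2 = (1000) + (150) + (40) + (-2) = 1188; answer 1188
Part II: W1 = 1188; w = 7; a(3) = 1*(-42) - 2*(-12) + 3*(7) = 3; iterating: a(3)=3, a(4)=51, a(5)=-81, a(6)=-174, a(7)=141, a(8)=246, a(9)=-558, a(10)=-627, a(11)=1227, a(12)=807, a(13)=-3528, a(14)=-1461; answer -1461
Part III: W2 = -1461; r = -19; cross terms: (-34*-16 - -9*-31)=265, (-9*-28 - 29*-16)=716, (29*-19 - 7*-28)=-355, (7*27 - -3*-19)=132, (-3*10 - -39*27)=1023, (-39*-31 - -34*10)=1549; twice the area = |3330| = 3330; area = 1665; answer 1665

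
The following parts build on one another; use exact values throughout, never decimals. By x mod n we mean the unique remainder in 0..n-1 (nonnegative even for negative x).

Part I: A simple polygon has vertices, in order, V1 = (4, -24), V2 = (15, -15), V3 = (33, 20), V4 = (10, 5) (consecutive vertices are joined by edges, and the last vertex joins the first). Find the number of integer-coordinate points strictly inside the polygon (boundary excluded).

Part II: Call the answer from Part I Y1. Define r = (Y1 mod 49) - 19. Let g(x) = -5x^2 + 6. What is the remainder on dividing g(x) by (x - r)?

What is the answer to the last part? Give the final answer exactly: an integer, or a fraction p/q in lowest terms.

Part I: cross terms: (4*-15 - 15*-24)=300, (15*20 - 33*-15)=795, (33*5 - 10*20)=-35, (10*-24 - 4*5)=-260; twice the area = |800| = 800; area = 400; boundary points = 1 + 1 + 1 + 1 = 4; strictly interior points = area - boundary/2 + 1 = 399; answer 399
Part II: Y1 = 399; r = -12; remainder = value at the root: -5*(-12)^2 + 6 = (-720) + (6) = -714; answer -714

-714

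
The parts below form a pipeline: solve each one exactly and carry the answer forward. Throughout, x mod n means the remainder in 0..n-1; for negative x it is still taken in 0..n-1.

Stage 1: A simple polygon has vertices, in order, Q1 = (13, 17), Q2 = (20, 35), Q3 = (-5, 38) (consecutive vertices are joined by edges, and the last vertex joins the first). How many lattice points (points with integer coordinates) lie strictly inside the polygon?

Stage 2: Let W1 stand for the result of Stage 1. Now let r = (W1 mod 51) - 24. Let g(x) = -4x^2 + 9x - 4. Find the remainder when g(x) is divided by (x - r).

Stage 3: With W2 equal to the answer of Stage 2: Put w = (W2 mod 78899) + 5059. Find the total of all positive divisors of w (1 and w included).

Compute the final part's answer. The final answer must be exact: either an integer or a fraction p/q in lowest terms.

Stage 1: cross terms: (13*35 - 20*17)=115, (20*38 - -5*35)=935, (-5*17 - 13*38)=-579; twice the area = |471| = 471; area = 471/2; boundary points = 1 + 1 + 3 = 5; strictly interior points = area - boundary/2 + 1 = 234; answer 234
Stage 2: W1 = 234; r = 6; remainder = value at the root: -4*(6)^2 + 9*(6)^1 - 4 = (-144) + (54) + (-4) = -94; answer -94
Stage 3: W2 = -94; w = 83864; 83864 = 2^3 * 11 * 953; sigma = (1 + 2 + 4 + 8) * (1 + 11) * (1 + 953) = 15 * 12 * 954 = 171720; answer 171720

171720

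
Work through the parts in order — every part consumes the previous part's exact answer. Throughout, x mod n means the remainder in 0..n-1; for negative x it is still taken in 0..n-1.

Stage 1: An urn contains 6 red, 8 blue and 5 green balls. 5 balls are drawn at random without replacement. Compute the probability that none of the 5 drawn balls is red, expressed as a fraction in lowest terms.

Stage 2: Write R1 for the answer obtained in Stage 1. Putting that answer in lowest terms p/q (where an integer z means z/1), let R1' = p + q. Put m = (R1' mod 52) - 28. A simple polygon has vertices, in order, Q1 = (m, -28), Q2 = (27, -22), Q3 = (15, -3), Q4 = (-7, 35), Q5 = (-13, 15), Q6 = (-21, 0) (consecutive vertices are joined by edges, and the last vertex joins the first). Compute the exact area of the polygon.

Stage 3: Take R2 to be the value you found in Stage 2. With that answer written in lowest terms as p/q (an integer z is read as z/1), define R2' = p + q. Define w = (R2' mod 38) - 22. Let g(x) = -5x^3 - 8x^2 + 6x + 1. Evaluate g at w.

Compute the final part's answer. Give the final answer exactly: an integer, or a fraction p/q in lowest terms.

Stage 1: total draws C(19,5) = 11628; favorable C(13,5) = 1287; P = 143/1292; answer 143/1292
Stage 2: R1 = 143/1292; threaded value p + q = 1435; m = 3; cross terms: (3*-22 - 27*-28)=690, (27*-3 - 15*-22)=249, (15*35 - -7*-3)=504, (-7*15 - -13*35)=350, (-13*0 - -21*15)=315, (-21*-28 - 3*0)=588; twice the area = |2696| = 2696; area = 1348; answer 1348
Stage 3: R2 = 1348; threaded value p + q = 1349; w = -3; -5*(-3)^3 - 8*(-3)^2 + 6*(-3)^1 + 1 = (135) + (-72) + (-18) + (1) = 46; answer 46

46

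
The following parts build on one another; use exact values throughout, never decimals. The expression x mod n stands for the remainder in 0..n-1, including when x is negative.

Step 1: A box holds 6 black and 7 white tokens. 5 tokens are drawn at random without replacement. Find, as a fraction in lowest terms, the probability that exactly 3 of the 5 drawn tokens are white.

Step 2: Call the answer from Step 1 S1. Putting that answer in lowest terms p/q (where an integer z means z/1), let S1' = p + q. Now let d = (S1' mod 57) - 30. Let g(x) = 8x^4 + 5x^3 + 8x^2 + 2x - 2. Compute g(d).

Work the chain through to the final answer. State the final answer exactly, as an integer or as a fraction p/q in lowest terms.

Step 1: total draws C(13,5) = 1287; favorable C(7,3)*C(6,2) = 525; P = 175/429; answer 175/429
Step 2: S1 = 175/429; threaded value p + q = 604; d = 4; 8*(4)^4 + 5*(4)^3 + 8*(4)^2 + 2*(4)^1 - 2 = (2048) + (320) + (128) + (8) + (-2) = 2502; answer 2502

2502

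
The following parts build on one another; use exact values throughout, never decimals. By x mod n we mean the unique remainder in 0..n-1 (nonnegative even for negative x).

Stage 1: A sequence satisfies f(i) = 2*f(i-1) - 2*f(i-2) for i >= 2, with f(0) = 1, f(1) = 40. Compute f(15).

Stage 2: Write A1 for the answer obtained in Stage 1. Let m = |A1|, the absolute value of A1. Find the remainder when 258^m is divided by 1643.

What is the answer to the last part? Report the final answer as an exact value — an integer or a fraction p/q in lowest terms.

Stage 1: f(2) = 2*(40) - 2*(1) = 78; iterating: f(2)=78, f(3)=76, f(4)=-4, f(5)=-160, f(6)=-312, f(7)=-304, f(8)=16, f(9)=640, f(10)=1248, f(11)=1216, f(12)=-64, f(13)=-2560, f(14)=-4992, f(15)=-4864; answer -4864
Stage 2: A1 = -4864; m = 4864; squarings mod 1643: 258^1=258, 258^2=844, 258^4=917, 258^8=1316, 258^16=134, 258^32=1526, 258^64=545, 258^128=1285, 258^256=10, 258^512=100, 258^1024=142, 258^2048=448, 258^4096=258; 258^4864 = 258^256 * 258^512 * 258^4096 = 49 (mod 1643); answer 49

49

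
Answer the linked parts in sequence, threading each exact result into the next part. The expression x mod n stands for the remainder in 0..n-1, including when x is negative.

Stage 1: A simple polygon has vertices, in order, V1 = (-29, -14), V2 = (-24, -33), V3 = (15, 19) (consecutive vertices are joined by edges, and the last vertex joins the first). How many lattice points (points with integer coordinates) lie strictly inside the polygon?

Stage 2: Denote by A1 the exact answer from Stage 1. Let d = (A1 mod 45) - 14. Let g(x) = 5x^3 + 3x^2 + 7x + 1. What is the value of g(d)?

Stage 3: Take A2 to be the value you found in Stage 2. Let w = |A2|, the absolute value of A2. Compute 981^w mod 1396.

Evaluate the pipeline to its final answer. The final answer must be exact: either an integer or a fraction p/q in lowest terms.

Stage 1: cross terms: (-29*-33 - -24*-14)=621, (-24*19 - 15*-33)=39, (15*-14 - -29*19)=341; twice the area = |1001| = 1001; area = 1001/2; boundary points = 1 + 13 + 11 = 25; strictly interior points = area - boundary/2 + 1 = 489; answer 489
Stage 2: A1 = 489; d = 25; 5*(25)^3 + 3*(25)^2 + 7*(25)^1 + 1 = (78125) + (1875) + (175) + (1) = 80176; answer 80176
Stage 3: A2 = 80176; w = 80176; squarings mod 1396: 981^1=981, 981^2=517, 981^4=653, 981^8=629, 981^16=573, 981^32=269, 981^64=1165, 981^128=313, 981^256=249, 981^512=577, 981^1024=681, 981^2048=289, 981^4096=1157, 981^8192=1281, 981^16384=661, 981^32768=1369, 981^65536=729; 981^80176 = 981^16 * 981^32 * 981^256 * 981^2048 * 981^4096 * 981^8192 * 981^65536 = 41 (mod 1396); answer 41

41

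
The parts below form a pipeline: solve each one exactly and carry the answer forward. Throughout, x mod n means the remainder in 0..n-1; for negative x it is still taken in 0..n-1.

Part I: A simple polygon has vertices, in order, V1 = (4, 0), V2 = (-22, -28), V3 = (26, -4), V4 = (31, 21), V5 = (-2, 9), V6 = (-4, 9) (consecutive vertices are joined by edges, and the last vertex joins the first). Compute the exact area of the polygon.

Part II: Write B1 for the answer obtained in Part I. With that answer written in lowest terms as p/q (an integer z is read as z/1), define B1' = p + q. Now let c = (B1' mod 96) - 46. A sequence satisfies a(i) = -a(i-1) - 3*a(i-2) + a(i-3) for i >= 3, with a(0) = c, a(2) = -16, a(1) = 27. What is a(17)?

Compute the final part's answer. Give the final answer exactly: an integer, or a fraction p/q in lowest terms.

376099

Part I: cross terms: (4*-28 - -22*0)=-112, (-22*-4 - 26*-28)=816, (26*21 - 31*-4)=670, (31*9 - -2*21)=321, (-2*9 - -4*9)=18, (-4*0 - 4*9)=-36; twice the area = |1677| = 1677; area = 1677/2; answer 1677/2
Part II: B1 = 1677/2; threaded value p + q = 1679; c = 1; a(3) = -1*(-16) - 3*(27) + 1*(1) = -64; iterating: a(3)=-64, a(4)=139, a(5)=37, a(6)=-518, a(7)=546, a(8)=1045, a(9)=-3201, a(10)=612, a(11)=10036, a(12)=-15073, a(13)=-14423, a(14)=69678, a(15)=-41482, a(16)=-181975, a(17)=376099; answer 376099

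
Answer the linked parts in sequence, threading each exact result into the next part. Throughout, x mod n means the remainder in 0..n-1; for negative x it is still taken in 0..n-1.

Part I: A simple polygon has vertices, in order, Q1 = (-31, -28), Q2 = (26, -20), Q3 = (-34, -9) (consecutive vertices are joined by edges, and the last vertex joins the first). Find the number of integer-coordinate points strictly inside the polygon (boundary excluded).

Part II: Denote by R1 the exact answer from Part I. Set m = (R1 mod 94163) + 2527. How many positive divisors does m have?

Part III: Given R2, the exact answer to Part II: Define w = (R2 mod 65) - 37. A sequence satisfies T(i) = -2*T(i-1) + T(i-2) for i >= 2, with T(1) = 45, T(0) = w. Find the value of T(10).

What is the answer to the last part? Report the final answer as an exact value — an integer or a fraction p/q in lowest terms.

-111935

Part I: cross terms: (-31*-20 - 26*-28)=1348, (26*-9 - -34*-20)=-914, (-34*-28 - -31*-9)=673; twice the area = |1107| = 1107; area = 1107/2; boundary points = 1 + 1 + 1 = 3; strictly interior points = area - boundary/2 + 1 = 553; answer 553
Part II: R1 = 553; m = 3080; 3080 = 2^3 * 5 * 7 * 11; number of divisors = (3+1) * (1+1) * (1+1) * (1+1) = 32; answer 32
Part III: R2 = 32; w = -5; T(2) = -2*(45) + 1*(-5) = -95; iterating: T(2)=-95, T(3)=235, T(4)=-565, T(5)=1365, T(6)=-3295, T(7)=7955, T(8)=-19205, T(9)=46365, T(10)=-111935; answer -111935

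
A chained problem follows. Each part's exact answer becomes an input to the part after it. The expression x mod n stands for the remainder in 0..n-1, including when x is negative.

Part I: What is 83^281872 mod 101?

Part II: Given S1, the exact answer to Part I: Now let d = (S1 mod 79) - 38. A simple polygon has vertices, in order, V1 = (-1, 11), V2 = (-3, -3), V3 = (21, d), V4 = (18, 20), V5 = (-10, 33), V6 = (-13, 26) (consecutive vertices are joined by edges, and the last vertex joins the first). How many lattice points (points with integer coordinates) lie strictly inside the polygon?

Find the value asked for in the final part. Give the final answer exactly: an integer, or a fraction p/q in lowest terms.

511

Part I: squarings mod 101: 83^1=83, 83^2=21, 83^4=37, 83^8=56, 83^16=5, 83^32=25, 83^64=19, 83^128=58, 83^256=31, 83^512=52, 83^1024=78, 83^2048=24, 83^4096=71, 83^8192=92, 83^16384=81, 83^32768=97, 83^65536=16, 83^131072=54, 83^262144=88; 83^281872 = 83^16 * 83^256 * 83^1024 * 83^2048 * 83^16384 * 83^262144 = 54 (mod 101); answer 54
Part II: S1 = 54; d = 16; cross terms: (-1*-3 - -3*11)=36, (-3*16 - 21*-3)=15, (21*20 - 18*16)=132, (18*33 - -10*20)=794, (-10*26 - -13*33)=169, (-13*11 - -1*26)=-117; twice the area = |1029| = 1029; area = 1029/2; boundary points = 2 + 1 + 1 + 1 + 1 + 3 = 9; strictly interior points = area - boundary/2 + 1 = 511; answer 511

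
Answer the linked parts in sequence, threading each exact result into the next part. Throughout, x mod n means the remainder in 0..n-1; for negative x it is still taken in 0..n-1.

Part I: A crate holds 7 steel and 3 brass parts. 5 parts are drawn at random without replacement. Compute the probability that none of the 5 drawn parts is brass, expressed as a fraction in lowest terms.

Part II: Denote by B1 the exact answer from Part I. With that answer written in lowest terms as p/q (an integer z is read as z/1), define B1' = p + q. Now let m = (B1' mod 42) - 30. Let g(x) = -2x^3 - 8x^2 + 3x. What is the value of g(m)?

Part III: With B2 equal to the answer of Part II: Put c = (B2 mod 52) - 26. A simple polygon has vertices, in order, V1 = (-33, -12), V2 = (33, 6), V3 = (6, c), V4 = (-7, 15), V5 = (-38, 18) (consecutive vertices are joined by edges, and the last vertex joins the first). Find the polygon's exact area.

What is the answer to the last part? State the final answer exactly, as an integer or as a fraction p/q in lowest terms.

Part I: total draws C(10,5) = 252; favorable C(7,5) = 21; P = 1/12; answer 1/12
Part II: B1 = 1/12; threaded value p + q = 13; m = -17; -2*(-17)^3 - 8*(-17)^2 + 3*(-17)^1 = (9826) + (-2312) + (-51) = 7463; answer 7463
Part III: B2 = 7463; c = 1; cross terms: (-33*6 - 33*-12)=198, (33*1 - 6*6)=-3, (6*15 - -7*1)=97, (-7*18 - -38*15)=444, (-38*-12 - -33*18)=1050; twice the area = |1786| = 1786; area = 893; answer 893

893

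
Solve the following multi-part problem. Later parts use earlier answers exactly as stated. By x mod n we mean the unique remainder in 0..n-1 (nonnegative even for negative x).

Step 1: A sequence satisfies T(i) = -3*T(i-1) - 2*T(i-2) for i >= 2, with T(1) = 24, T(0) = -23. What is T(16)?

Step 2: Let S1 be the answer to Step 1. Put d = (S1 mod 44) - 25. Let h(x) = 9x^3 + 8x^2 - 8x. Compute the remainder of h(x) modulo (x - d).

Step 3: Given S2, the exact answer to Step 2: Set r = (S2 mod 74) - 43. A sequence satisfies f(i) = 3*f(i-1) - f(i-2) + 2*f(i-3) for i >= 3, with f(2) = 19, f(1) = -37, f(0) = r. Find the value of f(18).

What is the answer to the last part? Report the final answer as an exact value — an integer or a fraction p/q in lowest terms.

911767660

Step 1: T(2) = -3*(24) - 2*(-23) = -26; iterating: T(2)=-26, T(3)=30, T(4)=-38, T(5)=54, T(6)=-86, T(7)=150, T(8)=-278, T(9)=534, T(10)=-1046, T(11)=2070, T(12)=-4118, T(13)=8214, T(14)=-16406, T(15)=32790, T(16)=-65558; answer -65558
Step 2: S1 = -65558; d = -23; remainder = value at the root: 9*(-23)^3 + 8*(-23)^2 - 8*(-23)^1 = (-109503) + (4232) + (184) = -105087; answer -105087
Step 3: S2 = -105087; r = 24; f(3) = 3*(19) - 1*(-37) + 2*(24) = 142; iterating: f(3)=142, f(4)=333, f(5)=895, f(6)=2636, f(7)=7679, f(8)=22191, f(9)=64166, f(10)=185665, f(11)=537211, f(12)=1554300, f(13)=4497019, f(14)=13011179, f(15)=37645118, f(16)=108918213, f(17)=315131879, f(18)=911767660; answer 911767660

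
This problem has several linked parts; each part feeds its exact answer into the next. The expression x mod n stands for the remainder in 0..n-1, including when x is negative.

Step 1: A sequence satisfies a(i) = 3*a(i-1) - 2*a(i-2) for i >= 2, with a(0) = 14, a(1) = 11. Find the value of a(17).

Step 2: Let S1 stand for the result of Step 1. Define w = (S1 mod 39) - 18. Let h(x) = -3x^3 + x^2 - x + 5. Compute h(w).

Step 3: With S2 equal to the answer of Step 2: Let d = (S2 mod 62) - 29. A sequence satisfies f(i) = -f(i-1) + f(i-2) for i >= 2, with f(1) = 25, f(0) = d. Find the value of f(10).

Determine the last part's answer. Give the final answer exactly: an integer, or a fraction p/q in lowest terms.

-2123

Step 1: a(2) = 3*(11) - 2*(14) = 5; iterating: a(2)=5, a(3)=-7, a(4)=-31, a(5)=-79, a(6)=-175, a(7)=-367, a(8)=-751, a(9)=-1519, a(10)=-3055, a(11)=-6127, a(12)=-12271, a(13)=-24559, a(14)=-49135, a(15)=-98287, a(16)=-196591, a(17)=-393199; answer -393199
Step 2: S1 = -393199; w = 20; -3*(20)^3 + 1*(20)^2 - 1*(20)^1 + 5 = (-24000) + (400) + (-20) + (5) = -23615; answer -23615
Step 3: S2 = -23615; d = -22; f(2) = -1*(25) + 1*(-22) = -47; iterating: f(2)=-47, f(3)=72, f(4)=-119, f(5)=191, f(6)=-310, f(7)=501, f(8)=-811, f(9)=1312, f(10)=-2123; answer -2123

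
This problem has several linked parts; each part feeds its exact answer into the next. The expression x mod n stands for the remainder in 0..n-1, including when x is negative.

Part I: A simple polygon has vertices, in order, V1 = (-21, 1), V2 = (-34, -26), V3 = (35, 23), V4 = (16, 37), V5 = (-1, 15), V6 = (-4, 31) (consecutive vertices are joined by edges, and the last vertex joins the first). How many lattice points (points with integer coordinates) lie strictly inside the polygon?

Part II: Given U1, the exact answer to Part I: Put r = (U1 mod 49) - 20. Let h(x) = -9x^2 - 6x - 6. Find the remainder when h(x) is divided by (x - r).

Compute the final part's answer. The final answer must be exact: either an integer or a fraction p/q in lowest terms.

-30

Part I: cross terms: (-21*-26 - -34*1)=580, (-34*23 - 35*-26)=128, (35*37 - 16*23)=927, (16*15 - -1*37)=277, (-1*31 - -4*15)=29, (-4*1 - -21*31)=647; twice the area = |2588| = 2588; area = 1294; boundary points = 1 + 1 + 1 + 1 + 1 + 1 = 6; strictly interior points = area - boundary/2 + 1 = 1292; answer 1292
Part II: U1 = 1292; r = -2; remainder = value at the root: -9*(-2)^2 - 6*(-2)^1 - 6 = (-36) + (12) + (-6) = -30; answer -30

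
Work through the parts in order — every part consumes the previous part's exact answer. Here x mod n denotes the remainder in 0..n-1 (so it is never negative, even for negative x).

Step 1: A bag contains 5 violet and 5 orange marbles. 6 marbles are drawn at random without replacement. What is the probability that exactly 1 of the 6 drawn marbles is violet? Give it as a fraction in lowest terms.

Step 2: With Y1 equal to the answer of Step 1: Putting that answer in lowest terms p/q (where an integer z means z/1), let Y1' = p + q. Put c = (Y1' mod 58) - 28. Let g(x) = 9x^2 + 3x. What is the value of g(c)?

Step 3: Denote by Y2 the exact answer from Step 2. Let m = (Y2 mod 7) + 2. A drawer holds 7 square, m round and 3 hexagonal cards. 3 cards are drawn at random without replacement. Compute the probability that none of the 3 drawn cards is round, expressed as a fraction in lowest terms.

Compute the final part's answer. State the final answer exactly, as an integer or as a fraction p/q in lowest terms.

3/17

Step 1: total draws C(10,6) = 210; favorable C(5,1)*C(5,5) = 5; P = 1/42; answer 1/42
Step 2: Y1 = 1/42; threaded value p + q = 43; c = 15; 9*(15)^2 + 3*(15)^1 = (2025) + (45) = 2070; answer 2070
Step 3: Y2 = 2070; m = 7; total draws C(17,3) = 680; favorable C(10,3) = 120; P = 3/17; answer 3/17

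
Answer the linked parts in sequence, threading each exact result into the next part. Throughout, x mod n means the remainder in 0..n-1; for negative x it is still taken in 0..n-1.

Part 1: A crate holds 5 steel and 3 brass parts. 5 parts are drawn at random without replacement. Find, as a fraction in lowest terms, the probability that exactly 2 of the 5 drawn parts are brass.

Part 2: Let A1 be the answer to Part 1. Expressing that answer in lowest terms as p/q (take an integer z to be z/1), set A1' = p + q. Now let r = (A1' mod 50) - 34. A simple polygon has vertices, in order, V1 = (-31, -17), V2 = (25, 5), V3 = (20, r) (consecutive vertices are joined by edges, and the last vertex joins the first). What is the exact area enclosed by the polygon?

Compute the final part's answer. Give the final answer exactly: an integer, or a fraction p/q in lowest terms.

167

Part 1: total draws C(8,5) = 56; favorable C(3,2)*C(5,3) = 30; P = 15/28; answer 15/28
Part 2: A1 = 15/28; threaded value p + q = 43; r = 9; cross terms: (-31*5 - 25*-17)=270, (25*9 - 20*5)=125, (20*-17 - -31*9)=-61; twice the area = |334| = 334; area = 167; answer 167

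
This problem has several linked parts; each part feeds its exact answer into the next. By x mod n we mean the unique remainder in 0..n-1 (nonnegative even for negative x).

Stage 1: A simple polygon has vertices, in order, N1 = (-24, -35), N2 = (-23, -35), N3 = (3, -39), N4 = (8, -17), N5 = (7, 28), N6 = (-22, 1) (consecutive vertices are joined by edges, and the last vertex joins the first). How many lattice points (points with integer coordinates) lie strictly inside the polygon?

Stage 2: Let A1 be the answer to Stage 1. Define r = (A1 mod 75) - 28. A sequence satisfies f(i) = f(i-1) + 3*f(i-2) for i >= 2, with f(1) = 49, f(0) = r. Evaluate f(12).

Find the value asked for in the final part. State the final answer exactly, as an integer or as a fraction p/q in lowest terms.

285742

Stage 1: cross terms: (-24*-35 - -23*-35)=35, (-23*-39 - 3*-35)=1002, (3*-17 - 8*-39)=261, (8*28 - 7*-17)=343, (7*1 - -22*28)=623, (-22*-35 - -24*1)=794; twice the area = |3058| = 3058; area = 1529; boundary points = 1 + 2 + 1 + 1 + 1 + 2 = 8; strictly interior points = area - boundary/2 + 1 = 1526; answer 1526
Stage 2: A1 = 1526; r = -2; f(2) = 1*(49) + 3*(-2) = 43; iterating: f(2)=43, f(3)=190, f(4)=319, f(5)=889, f(6)=1846, f(7)=4513, f(8)=10051, f(9)=23590, f(10)=53743, f(11)=124513, f(12)=285742; answer 285742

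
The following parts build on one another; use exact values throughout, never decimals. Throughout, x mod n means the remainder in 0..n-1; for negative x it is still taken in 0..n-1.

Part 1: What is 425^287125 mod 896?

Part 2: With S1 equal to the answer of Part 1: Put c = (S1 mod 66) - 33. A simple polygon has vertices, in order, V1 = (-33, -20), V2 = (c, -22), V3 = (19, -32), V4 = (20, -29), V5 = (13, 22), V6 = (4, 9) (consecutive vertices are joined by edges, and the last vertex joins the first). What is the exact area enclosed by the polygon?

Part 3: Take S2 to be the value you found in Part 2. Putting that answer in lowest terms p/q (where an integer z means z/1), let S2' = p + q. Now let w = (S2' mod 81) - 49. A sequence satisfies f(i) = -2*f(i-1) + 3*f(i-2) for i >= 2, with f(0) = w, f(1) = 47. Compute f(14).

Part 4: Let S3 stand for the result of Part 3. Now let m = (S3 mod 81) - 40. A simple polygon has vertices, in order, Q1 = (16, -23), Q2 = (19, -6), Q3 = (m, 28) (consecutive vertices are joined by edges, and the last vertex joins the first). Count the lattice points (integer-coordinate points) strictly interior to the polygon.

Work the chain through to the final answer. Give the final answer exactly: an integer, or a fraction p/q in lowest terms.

Part 1: squarings mod 896: 425^1=425, 425^2=529, 425^4=289, 425^8=193, 425^16=513, 425^32=641, 425^64=513, 425^128=641, 425^256=513, 425^512=641, 425^1024=513, 425^2048=641, 425^4096=513, 425^8192=641, 425^16384=513, 425^32768=641, 425^65536=513, 425^131072=641, 425^262144=513; 425^287125 = 425^1 * 425^4 * 425^16 * 425^128 * 425^256 * 425^8192 * 425^16384 * 425^262144 = 201 (mod 896); answer 201
Part 2: S1 = 201; c = -30; cross terms: (-33*-22 - -30*-20)=126, (-30*-32 - 19*-22)=1378, (19*-29 - 20*-32)=89, (20*22 - 13*-29)=817, (13*9 - 4*22)=29, (4*-20 - -33*9)=217; twice the area = |2656| = 2656; area = 1328; answer 1328
Part 3: S2 = 1328; threaded value p + q = 1329; w = -16; f(2) = -2*(47) + 3*(-16) = -142; iterating: f(2)=-142, f(3)=425, f(4)=-1276, f(5)=3827, f(6)=-11482, f(7)=34445, f(8)=-103336, f(9)=310007, f(10)=-930022, f(11)=2790065, f(12)=-8370196, f(13)=25110587, f(14)=-75331762; answer -75331762
Part 4: S3 = -75331762; m = -20; cross terms: (16*-6 - 19*-23)=341, (19*28 - -20*-6)=412, (-20*-23 - 16*28)=12; twice the area = |765| = 765; area = 765/2; boundary points = 1 + 1 + 3 = 5; strictly interior points = area - boundary/2 + 1 = 381; answer 381

381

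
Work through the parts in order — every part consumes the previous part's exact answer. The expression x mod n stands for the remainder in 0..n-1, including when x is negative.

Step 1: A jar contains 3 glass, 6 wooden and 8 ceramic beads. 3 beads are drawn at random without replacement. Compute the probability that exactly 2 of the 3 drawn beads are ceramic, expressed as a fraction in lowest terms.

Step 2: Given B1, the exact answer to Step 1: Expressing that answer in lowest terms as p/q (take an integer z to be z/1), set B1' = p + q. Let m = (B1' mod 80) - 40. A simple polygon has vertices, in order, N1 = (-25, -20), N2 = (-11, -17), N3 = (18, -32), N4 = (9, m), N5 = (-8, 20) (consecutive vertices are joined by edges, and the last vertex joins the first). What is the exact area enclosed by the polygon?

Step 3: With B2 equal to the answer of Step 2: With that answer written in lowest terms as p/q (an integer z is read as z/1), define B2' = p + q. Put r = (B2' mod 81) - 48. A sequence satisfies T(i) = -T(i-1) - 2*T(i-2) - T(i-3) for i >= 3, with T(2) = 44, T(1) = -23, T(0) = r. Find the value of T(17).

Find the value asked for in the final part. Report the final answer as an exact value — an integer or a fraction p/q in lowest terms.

Step 1: total draws C(17,3) = 680; favorable C(8,2)*C(9,1) = 252; P = 63/170; answer 63/170
Step 2: B1 = 63/170; threaded value p + q = 233; m = 33; cross terms: (-25*-17 - -11*-20)=205, (-11*-32 - 18*-17)=658, (18*33 - 9*-32)=882, (9*20 - -8*33)=444, (-8*-20 - -25*20)=660; twice the area = |2849| = 2849; area = 2849/2; answer 2849/2
Step 3: B2 = 2849/2; threaded value p + q = 2851; r = -32; T(3) = -1*(44) - 2*(-23) - 1*(-32) = 34; iterating: T(3)=34, T(4)=-99, T(5)=-13, T(6)=177, T(7)=-52, T(8)=-289, T(9)=216, T(10)=414, T(11)=-557, T(12)=-487, T(13)=1187, T(14)=344, T(15)=-2231, T(16)=356, T(17)=3762; answer 3762

3762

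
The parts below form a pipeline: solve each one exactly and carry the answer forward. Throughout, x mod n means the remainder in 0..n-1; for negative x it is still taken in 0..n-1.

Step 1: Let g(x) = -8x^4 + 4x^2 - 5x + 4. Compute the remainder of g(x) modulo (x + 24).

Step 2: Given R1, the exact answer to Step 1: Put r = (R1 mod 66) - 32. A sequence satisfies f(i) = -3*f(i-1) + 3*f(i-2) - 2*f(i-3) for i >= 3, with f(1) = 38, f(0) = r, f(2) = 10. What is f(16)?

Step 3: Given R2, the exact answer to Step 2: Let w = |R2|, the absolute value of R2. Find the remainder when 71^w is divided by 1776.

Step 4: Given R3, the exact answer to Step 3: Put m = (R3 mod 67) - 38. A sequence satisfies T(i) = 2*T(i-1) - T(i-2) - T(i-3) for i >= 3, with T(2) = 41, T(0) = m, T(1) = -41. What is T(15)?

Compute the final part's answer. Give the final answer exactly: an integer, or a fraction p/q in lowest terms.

18535

Step 1: remainder = value at the root: -8*(-24)^4 + 4*(-24)^2 - 5*(-24)^1 + 4 = (-2654208) + (2304) + (120) + (4) = -2651780; answer -2651780
Step 2: R1 = -2651780; r = 2; f(3) = -3*(10) + 3*(38) - 2*(2) = 80; iterating: f(3)=80, f(4)=-286, f(5)=1078, f(6)=-4252, f(7)=16562, f(8)=-64598, f(9)=251984, f(10)=-982870, f(11)=3833758, f(12)=-14953852, f(13)=58328570, f(14)=-227514782, f(15)=887437760, f(16)=-3461514766; answer -3461514766
Step 3: R2 = -3461514766; w = 3461514766; squarings mod 1776: 71^1=71, 71^2=1489, 71^4=673, 71^8=49, 71^16=625, 71^32=1681, 71^64=145, 71^128=1489, 71^256=673, 71^512=49, 71^1024=625, 71^2048=1681, 71^4096=145, 71^8192=1489, 71^16384=673, 71^32768=49, 71^65536=625, 71^131072=1681, 71^262144=145, 71^524288=1489, 71^1048576=673, 71^2097152=49, 71^4194304=625, 71^8388608=1681, 71^16777216=145, 71^33554432=1489, 71^67108864=673, 71^134217728=49, 71^268435456=625, 71^536870912=1681, 71^1073741824=145, 71^2147483648=1489; 71^3461514766 = 71^2 * 71^4 * 71^8 * 71^512 * 71^1024 * 71^32768 * 71^131072 * 71^1048576 * 71^4194304 * 71^33554432 * 71^67108864 * 71^134217728 * 71^1073741824 * 71^2147483648 = 625 (mod 1776); answer 625
Step 4: R3 = 625; m = -16; T(3) = 2*(41) - 1*(-41) - 1*(-16) = 139; iterating: T(3)=139, T(4)=278, T(5)=376, T(6)=335, T(7)=16, T(8)=-679, T(9)=-1709, T(10)=-2755, T(11)=-3122, T(12)=-1780, T(13)=2317, T(14)=9536, T(15)=18535; answer 18535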